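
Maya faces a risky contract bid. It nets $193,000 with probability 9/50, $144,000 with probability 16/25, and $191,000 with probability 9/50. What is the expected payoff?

$161,280

EV = 9/50 × 193000 + 16/25 × 144000 + 9/50 × 191000 = 34740 + 92160 + 34380 = 161280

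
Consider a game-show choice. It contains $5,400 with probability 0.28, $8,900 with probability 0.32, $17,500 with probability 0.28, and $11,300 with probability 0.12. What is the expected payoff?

EV = 0.28 × 5400 + 0.32 × 8900 + 0.28 × 17500 + 0.12 × 11300 = 1512 + 2848 + 4900 + 1356 = 10616

$10,616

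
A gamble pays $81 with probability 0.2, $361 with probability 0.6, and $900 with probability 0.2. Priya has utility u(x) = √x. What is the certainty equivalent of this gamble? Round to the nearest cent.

$368.64

E[u] = 0.2·√81 + 0.6·√361 + 0.2·√900 = 0.2·9 + 0.6·19 + 0.2·30 = 19.2
CE = (19.2)² = 368.64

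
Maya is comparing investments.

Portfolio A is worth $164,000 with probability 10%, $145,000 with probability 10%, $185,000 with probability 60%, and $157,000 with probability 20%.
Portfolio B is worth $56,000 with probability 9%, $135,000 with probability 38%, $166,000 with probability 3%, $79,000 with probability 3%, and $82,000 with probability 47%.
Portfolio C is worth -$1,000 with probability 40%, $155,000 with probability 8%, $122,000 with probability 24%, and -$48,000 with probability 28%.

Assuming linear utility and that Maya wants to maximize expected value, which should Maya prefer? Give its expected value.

Portfolio A = 0.1 × 164000 + 0.1 × 145000 + 0.6 × 185000 + 0.2 × 157000 = 16400 + 14500 + 111000 + 31400 = 173300
Portfolio B = 0.09 × 56000 + 0.38 × 135000 + 0.03 × 166000 + 0.03 × 79000 + 0.47 × 82000 = 5040 + 51300 + 4980 + 2370 + 38540 = 102230
Portfolio C = 0.4 × (-1000) + 0.08 × 155000 + 0.24 × 122000 + 0.28 × (-48000) = -400 + 12400 + 29280 − 13440 = 27840

Portfolio A ($173,300)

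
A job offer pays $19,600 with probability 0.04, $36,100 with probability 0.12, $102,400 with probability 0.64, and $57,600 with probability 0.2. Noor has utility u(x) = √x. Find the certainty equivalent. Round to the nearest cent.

E[u] = 0.04·√19600 + 0.12·√36100 + 0.64·√102400 + 0.2·√57600 = 0.04·140 + 0.12·190 + 0.64·320 + 0.2·240 = 281.2
CE = (281.2)² = 79073.44

$79,073.44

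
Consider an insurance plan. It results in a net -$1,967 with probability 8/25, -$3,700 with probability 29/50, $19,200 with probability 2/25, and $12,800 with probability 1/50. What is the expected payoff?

EV = 8/25 × (-1967) + 29/50 × (-3700) + 2/25 × 19200 + 1/50 × 12800 = -629.44 − 2146 + 1536 + 256 = -983.44

-$983.44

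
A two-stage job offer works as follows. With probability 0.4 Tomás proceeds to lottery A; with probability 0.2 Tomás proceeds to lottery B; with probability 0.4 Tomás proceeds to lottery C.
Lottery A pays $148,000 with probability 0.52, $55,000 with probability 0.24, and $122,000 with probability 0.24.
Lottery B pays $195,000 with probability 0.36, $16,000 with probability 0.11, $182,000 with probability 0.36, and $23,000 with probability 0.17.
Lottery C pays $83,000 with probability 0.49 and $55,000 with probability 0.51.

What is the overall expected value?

EV(A) = 0.52 × 148000 + 0.24 × 55000 + 0.24 × 122000 = 76960 + 13200 + 29280 = 119440
EV(B) = 0.36 × 195000 + 0.11 × 16000 + 0.36 × 182000 + 0.17 × 23000 = 70200 + 1760 + 65520 + 3910 = 141390
EV(C) = 0.49 × 83000 + 0.51 × 55000 = 40670 + 28050 = 68720
Overall = 0.4 × 119440 + 0.2 × 141390 + 0.4 × 68720 = 47776 + 28278 + 27488 = 103542

$103,542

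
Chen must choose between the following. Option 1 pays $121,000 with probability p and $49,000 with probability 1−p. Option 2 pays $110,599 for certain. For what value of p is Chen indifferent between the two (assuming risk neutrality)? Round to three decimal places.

p = 0.856

p·121000 + (1−p)·49000 = 110599
72000p + 49000 = 110599
p = (110599 − 49000) / 72000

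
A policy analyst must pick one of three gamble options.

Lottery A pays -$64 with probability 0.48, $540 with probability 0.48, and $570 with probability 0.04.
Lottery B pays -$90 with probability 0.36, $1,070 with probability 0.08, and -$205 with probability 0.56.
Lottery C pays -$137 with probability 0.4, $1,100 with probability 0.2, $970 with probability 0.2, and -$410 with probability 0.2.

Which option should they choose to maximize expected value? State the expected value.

Lottery C ($277.20)

Lottery A = 0.48 × (-64) + 0.48 × 540 + 0.04 × 570 = -30.72 + 259.2 + 22.8 = 251.28
Lottery B = 0.36 × (-90) + 0.08 × 1070 + 0.56 × (-205) = -32.4 + 85.6 − 114.8 = -61.6
Lottery C = 0.4 × (-137) + 0.2 × 1100 + 0.2 × 970 + 0.2 × (-410) = -54.8 + 220 + 194 − 82 = 277.2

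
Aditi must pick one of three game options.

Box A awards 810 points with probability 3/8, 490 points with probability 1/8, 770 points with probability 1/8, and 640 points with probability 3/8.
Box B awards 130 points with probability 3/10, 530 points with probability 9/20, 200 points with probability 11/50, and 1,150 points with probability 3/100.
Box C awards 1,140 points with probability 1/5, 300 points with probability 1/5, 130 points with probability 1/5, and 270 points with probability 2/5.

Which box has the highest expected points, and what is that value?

Box A (701.25 points)

Box A = 3/8 × 810 + 1/8 × 490 + 1/8 × 770 + 3/8 × 640 = 303.75 + 61.25 + 96.25 + 240 = 701.25
Box B = 3/10 × 130 + 9/20 × 530 + 11/50 × 200 + 3/100 × 1150 = 39 + 238.5 + 44 + 34.5 = 356
Box C = 1/5 × 1140 + 1/5 × 300 + 1/5 × 130 + 2/5 × 270 = 228 + 60 + 26 + 108 = 422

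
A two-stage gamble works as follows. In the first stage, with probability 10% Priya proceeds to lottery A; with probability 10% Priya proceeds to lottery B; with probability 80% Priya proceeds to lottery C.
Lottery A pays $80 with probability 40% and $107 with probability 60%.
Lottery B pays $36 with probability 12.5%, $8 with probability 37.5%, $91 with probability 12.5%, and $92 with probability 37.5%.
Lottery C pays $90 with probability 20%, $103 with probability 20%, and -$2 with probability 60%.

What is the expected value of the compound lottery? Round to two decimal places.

EV(A) = 0.4 × 80 + 0.6 × 107 = 32 + 64.2 = 96.2
EV(B) = 0.125 × 36 + 0.375 × 8 + 0.125 × 91 + 0.375 × 92 = 4.5 + 3 + 11.375 + 34.5 = 53.375
EV(C) = 0.2 × 90 + 0.2 × 103 + 0.6 × (-2) = 18 + 20.6 − 1.2 = 37.4
Overall = 0.1 × 96.2 + 0.1 × 53.375 + 0.8 × 37.4 = 9.62 + 5.3375 + 29.92 = 44.8775

$44.88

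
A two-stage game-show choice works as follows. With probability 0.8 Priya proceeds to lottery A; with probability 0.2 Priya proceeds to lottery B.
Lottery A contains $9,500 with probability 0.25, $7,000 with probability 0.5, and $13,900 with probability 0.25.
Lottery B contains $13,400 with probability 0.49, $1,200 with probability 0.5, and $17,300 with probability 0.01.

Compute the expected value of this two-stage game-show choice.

EV(A) = 0.25 × 9500 + 0.5 × 7000 + 0.25 × 13900 = 2375 + 3500 + 3475 = 9350
EV(B) = 0.49 × 13400 + 0.5 × 1200 + 0.01 × 17300 = 6566 + 600 + 173 = 7339
Overall = 0.8 × 9350 + 0.2 × 7339 = 7480 + 1467.8 = 8947.8

$8,947.80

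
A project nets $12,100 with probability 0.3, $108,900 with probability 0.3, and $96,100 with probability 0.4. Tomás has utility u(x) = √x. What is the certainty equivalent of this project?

$65,536

E[u] = 0.3·√12100 + 0.3·√108900 + 0.4·√96100 = 0.3·110 + 0.3·330 + 0.4·310 = 256
CE = (256)² = 65536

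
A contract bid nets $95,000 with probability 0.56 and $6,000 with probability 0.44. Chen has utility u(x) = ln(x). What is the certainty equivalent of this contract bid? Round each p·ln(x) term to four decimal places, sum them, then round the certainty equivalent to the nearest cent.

$28,178.09

E[u] = 0.56·ln(95000) + 0.44·ln(6000) = 6.4185 + 3.8278 = 10.2463
CE = e^10.2463 ≈ 28178.09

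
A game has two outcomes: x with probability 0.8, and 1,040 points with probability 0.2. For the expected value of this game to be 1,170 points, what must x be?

0.8·x + 0.2·1040 = 1170
0.8·x = 1170 − 208 = 962
x = 962 / 0.8 = 1202.5

x = 1202.5 points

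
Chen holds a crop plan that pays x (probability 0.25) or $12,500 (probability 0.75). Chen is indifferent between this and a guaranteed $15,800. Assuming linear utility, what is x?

x = $25,700

0.25·x + 0.75·12500 = 15800
0.25·x = 15800 − 9375 = 6425
x = 6425 / 0.25 = 25700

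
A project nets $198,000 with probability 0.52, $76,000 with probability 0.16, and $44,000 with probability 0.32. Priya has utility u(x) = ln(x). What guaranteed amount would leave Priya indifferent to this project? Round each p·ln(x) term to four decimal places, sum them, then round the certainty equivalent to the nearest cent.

E[u] = 0.52·ln(198000) + 0.16·ln(76000) + 0.32·ln(44000) = 6.3419 + 1.7982 + 3.4214 = 11.5615
CE = e^11.5615 ≈ 104977.36

$104,977.36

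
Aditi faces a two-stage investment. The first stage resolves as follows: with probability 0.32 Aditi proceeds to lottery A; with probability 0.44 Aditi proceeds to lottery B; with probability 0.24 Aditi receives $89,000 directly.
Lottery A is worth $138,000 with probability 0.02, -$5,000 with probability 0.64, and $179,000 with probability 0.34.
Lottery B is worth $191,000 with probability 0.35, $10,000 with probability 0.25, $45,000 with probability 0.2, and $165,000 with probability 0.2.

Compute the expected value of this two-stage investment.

$89,688.40

EV(A) = 0.02 × 138000 + 0.64 × (-5000) + 0.34 × 179000 = 2760 − 3200 + 60860 = 60420
EV(B) = 0.35 × 191000 + 0.25 × 10000 + 0.2 × 45000 + 0.2 × 165000 = 66850 + 2500 + 9000 + 33000 = 111350
Branch C: 89000 (certain)
Overall = 0.32 × 60420 + 0.44 × 111350 + 0.24 × 89000 = 19334.4 + 48994 + 21360 = 89688.4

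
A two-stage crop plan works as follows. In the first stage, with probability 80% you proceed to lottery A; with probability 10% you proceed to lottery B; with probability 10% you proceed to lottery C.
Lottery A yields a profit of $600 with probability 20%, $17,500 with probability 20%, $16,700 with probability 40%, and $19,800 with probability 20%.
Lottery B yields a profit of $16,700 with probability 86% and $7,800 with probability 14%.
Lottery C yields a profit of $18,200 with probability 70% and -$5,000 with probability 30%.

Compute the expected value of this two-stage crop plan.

EV(A) = 0.2 × 600 + 0.2 × 17500 + 0.4 × 16700 + 0.2 × 19800 = 120 + 3500 + 6680 + 3960 = 14260
EV(B) = 0.86 × 16700 + 0.14 × 7800 = 14362 + 1092 = 15454
EV(C) = 0.7 × 18200 + 0.3 × (-5000) = 12740 − 1500 = 11240
Overall = 0.8 × 14260 + 0.1 × 15454 + 0.1 × 11240 = 11408 + 1545.4 + 1124 = 14077.4

$14,077.40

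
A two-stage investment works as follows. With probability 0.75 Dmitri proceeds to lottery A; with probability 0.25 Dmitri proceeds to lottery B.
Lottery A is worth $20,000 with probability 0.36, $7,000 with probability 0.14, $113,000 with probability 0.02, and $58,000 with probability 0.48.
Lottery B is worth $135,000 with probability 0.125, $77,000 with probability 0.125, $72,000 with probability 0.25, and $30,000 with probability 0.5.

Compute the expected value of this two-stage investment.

EV(A) = 0.36 × 20000 + 0.14 × 7000 + 0.02 × 113000 + 0.48 × 58000 = 7200 + 980 + 2260 + 27840 = 38280
EV(B) = 0.125 × 135000 + 0.125 × 77000 + 0.25 × 72000 + 0.5 × 30000 = 16875 + 9625 + 18000 + 15000 = 59500
Overall = 0.75 × 38280 + 0.25 × 59500 = 28710 + 14875 = 43585

$43,585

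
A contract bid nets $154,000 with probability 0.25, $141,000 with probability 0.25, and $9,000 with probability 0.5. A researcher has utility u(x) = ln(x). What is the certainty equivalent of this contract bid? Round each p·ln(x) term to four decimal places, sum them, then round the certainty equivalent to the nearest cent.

E[u] = 0.25·ln(154000) + 0.25·ln(141000) + 0.5·ln(9000) = 2.9862 + 2.9641 + 4.5525 = 10.5028
CE = e^10.5028 ≈ 36417.33

$36,417.33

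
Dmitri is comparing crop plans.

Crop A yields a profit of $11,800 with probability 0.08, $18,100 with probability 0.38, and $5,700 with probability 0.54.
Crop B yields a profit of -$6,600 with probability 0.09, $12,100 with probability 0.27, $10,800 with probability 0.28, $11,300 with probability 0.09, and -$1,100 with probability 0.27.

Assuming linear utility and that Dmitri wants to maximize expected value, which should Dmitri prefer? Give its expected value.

Crop A = 0.08 × 11800 + 0.38 × 18100 + 0.54 × 5700 = 944 + 6878 + 3078 = 10900
Crop B = 0.09 × (-6600) + 0.27 × 12100 + 0.28 × 10800 + 0.09 × 11300 + 0.27 × (-1100) = -594 + 3267 + 3024 + 1017 − 297 = 6417

Crop A ($10,900)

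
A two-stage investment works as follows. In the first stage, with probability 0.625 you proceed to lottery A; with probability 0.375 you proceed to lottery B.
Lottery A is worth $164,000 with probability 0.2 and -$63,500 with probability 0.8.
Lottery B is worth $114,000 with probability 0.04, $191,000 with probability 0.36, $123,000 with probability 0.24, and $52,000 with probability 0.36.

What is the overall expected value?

$34,335

EV(A) = 0.2 × 164000 + 0.8 × (-63500) = 32800 − 50800 = -18000
EV(B) = 0.04 × 114000 + 0.36 × 191000 + 0.24 × 123000 + 0.36 × 52000 = 4560 + 68760 + 29520 + 18720 = 121560
Overall = 0.625 × (-18000) + 0.375 × 121560 = -11250 + 45585 = 34335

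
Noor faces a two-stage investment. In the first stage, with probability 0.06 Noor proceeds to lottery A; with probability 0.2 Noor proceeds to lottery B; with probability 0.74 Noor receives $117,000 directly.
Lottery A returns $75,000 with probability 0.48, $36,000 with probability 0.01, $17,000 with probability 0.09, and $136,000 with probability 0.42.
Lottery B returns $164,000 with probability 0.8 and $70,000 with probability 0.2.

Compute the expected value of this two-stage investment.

$121,320.60

EV(A) = 0.48 × 75000 + 0.01 × 36000 + 0.09 × 17000 + 0.42 × 136000 = 36000 + 360 + 1530 + 57120 = 95010
EV(B) = 0.8 × 164000 + 0.2 × 70000 = 131200 + 14000 = 145200
Branch C: 117000 (certain)
Overall = 0.06 × 95010 + 0.2 × 145200 + 0.74 × 117000 = 5700.6 + 29040 + 86580 = 121320.6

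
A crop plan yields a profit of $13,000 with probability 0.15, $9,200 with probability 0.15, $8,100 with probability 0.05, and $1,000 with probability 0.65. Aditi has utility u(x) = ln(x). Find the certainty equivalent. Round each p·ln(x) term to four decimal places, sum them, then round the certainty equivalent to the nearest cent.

E[u] = 0.15·ln(13000) + 0.15·ln(9200) + 0.05·ln(8100) + 0.65·ln(1000) = 1.4209 + 1.3690 + 0.4500 + 4.4900 = 7.7299
CE = e^7.7299 ≈ 2275.37

$2,275.37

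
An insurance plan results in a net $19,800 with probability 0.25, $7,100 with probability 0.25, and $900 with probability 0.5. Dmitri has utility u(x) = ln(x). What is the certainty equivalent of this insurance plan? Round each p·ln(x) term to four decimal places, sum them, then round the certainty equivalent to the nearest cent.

$3,266.91

E[u] = 0.25·ln(19800) + 0.25·ln(7100) + 0.5·ln(900) = 2.4734 + 2.2170 + 3.4012 = 8.0916
CE = e^8.0916 ≈ 3266.91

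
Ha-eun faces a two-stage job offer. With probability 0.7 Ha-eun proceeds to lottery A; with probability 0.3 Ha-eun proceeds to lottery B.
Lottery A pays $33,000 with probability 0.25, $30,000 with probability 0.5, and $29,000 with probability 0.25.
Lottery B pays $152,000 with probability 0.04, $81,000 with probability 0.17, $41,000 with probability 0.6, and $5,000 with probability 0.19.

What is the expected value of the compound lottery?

EV(A) = 0.25 × 33000 + 0.5 × 30000 + 0.25 × 29000 = 8250 + 15000 + 7250 = 30500
EV(B) = 0.04 × 152000 + 0.17 × 81000 + 0.6 × 41000 + 0.19 × 5000 = 6080 + 13770 + 24600 + 950 = 45400
Overall = 0.7 × 30500 + 0.3 × 45400 = 21350 + 13620 = 34970

$34,970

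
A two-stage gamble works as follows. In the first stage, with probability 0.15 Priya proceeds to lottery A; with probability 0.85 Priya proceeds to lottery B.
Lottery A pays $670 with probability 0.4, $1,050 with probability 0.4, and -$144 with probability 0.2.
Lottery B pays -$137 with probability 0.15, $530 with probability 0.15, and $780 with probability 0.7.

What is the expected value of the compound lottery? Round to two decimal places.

EV(A) = 0.4 × 670 + 0.4 × 1050 + 0.2 × (-144) = 268 + 420 − 28.8 = 659.2
EV(B) = 0.15 × (-137) + 0.15 × 530 + 0.7 × 780 = -20.55 + 79.5 + 546 = 604.95
Overall = 0.15 × 659.2 + 0.85 × 604.95 = 98.88 + 514.2075 = 613.0875

$613.09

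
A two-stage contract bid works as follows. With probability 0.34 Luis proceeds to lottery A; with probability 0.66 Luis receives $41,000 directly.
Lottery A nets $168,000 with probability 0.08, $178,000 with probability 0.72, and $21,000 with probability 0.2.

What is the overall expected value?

EV(A) = 0.08 × 168000 + 0.72 × 178000 + 0.2 × 21000 = 13440 + 128160 + 4200 = 145800
Branch B: 41000 (certain)
Overall = 0.34 × 145800 + 0.66 × 41000 = 49572 + 27060 = 76632

$76,632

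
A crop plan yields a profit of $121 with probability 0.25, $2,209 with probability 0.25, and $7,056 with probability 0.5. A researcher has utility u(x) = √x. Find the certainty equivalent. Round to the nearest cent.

$3,192.25

E[u] = 0.25·√121 + 0.25·√2209 + 0.5·√7056 = 0.25·11 + 0.25·47 + 0.5·84 = 56.5
CE = (56.5)² = 3192.25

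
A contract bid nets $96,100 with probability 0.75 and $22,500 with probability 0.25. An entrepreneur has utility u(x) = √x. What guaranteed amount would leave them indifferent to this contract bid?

$72,900

E[u] = 0.75·√96100 + 0.25·√22500 = 0.75·310 + 0.25·150 = 270
CE = (270)² = 72900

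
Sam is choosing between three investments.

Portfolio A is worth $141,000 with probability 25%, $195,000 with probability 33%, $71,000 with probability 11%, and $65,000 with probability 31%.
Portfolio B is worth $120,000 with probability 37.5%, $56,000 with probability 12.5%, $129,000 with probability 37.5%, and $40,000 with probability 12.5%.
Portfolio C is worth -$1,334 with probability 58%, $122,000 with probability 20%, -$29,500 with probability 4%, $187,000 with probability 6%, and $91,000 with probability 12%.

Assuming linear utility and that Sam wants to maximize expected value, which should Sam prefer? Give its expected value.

Portfolio A ($127,560)

Portfolio A = 0.25 × 141000 + 0.33 × 195000 + 0.11 × 71000 + 0.31 × 65000 = 35250 + 64350 + 7810 + 20150 = 127560
Portfolio B = 0.375 × 120000 + 0.125 × 56000 + 0.375 × 129000 + 0.125 × 40000 = 45000 + 7000 + 48375 + 5000 = 105375
Portfolio C = 0.58 × (-1334) + 0.2 × 122000 + 0.04 × (-29500) + 0.06 × 187000 + 0.12 × 91000 = -773.72 + 24400 − 1180 + 11220 + 10920 = 44586.28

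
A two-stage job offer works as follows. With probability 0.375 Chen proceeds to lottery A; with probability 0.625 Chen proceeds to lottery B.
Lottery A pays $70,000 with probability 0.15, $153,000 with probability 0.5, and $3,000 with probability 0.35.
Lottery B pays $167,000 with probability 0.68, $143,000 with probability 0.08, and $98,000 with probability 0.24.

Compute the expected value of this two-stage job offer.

$125,843.75

EV(A) = 0.15 × 70000 + 0.5 × 153000 + 0.35 × 3000 = 10500 + 76500 + 1050 = 88050
EV(B) = 0.68 × 167000 + 0.08 × 143000 + 0.24 × 98000 = 113560 + 11440 + 23520 = 148520
Overall = 0.375 × 88050 + 0.625 × 148520 = 33018.75 + 92825 = 125843.75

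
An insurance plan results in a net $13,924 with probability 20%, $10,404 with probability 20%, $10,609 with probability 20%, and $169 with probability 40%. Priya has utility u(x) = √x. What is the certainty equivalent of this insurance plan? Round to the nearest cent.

E[u] = 0.2·√13924 + 0.2·√10404 + 0.2·√10609 + 0.4·√169 = 0.2·118 + 0.2·102 + 0.2·103 + 0.4·13 = 69.8
CE = (69.8)² = 4872.04

$4,872.04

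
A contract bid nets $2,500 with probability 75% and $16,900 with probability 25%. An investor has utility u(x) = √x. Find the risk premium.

E[u] = 0.75·√2500 + 0.25·√16900 = 0.75·50 + 0.25·130 = 70
CE = (70)² = 4900
Risk premium = EV − CE = 6100 − 4900 = 1200

$1,200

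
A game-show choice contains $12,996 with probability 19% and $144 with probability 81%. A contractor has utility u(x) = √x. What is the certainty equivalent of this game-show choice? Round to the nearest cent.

E[u] = 0.19·√12996 + 0.81·√144 = 0.19·114 + 0.81·12 = 31.38
CE = (31.38)² = 984.7044

$984.70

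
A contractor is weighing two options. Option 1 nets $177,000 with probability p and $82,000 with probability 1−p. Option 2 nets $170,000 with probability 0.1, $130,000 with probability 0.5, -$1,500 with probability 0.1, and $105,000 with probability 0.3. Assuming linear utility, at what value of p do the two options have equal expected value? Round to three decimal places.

p = 0.330

EV(Option 2) = 0.1 × 170000 + 0.5 × 130000 + 0.1 × (-1500) + 0.3 × 105000 = 17000 + 65000 − 150 + 31500 = 113350
p·177000 + (1−p)·82000 = 113350
95000p + 82000 = 113350
p = (113350 − 82000) / 95000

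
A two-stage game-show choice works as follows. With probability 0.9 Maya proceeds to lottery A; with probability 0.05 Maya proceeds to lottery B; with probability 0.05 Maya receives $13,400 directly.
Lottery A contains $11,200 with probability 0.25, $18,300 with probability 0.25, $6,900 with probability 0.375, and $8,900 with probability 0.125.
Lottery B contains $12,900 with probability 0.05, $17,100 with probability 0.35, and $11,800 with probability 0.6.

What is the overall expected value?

EV(A) = 0.25 × 11200 + 0.25 × 18300 + 0.375 × 6900 + 0.125 × 8900 = 2800 + 4575 + 2587.5 + 1112.5 = 11075
EV(B) = 0.05 × 12900 + 0.35 × 17100 + 0.6 × 11800 = 645 + 5985 + 7080 = 13710
Branch C: 13400 (certain)
Overall = 0.9 × 11075 + 0.05 × 13710 + 0.05 × 13400 = 9967.5 + 685.5 + 670 = 11323

$11,323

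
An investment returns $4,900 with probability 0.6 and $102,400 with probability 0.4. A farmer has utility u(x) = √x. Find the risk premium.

E[u] = 0.6·√4900 + 0.4·√102400 = 0.6·70 + 0.4·320 = 170
CE = (170)² = 28900
Risk premium = EV − CE = 43900 − 28900 = 15000

$15,000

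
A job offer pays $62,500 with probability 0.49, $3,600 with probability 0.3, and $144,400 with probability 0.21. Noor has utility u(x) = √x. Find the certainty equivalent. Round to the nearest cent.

E[u] = 0.49·√62500 + 0.3·√3600 + 0.21·√144400 = 0.49·250 + 0.3·60 + 0.21·380 = 220.3
CE = (220.3)² = 48532.09

$48,532.09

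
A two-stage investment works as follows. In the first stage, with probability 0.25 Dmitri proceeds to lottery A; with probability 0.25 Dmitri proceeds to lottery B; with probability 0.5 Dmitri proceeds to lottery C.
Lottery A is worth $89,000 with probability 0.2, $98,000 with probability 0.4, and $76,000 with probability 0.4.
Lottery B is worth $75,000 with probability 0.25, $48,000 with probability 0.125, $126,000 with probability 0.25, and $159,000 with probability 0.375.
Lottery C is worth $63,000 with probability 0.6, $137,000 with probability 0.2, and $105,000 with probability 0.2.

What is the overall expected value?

EV(A) = 0.2 × 89000 + 0.4 × 98000 + 0.4 × 76000 = 17800 + 39200 + 30400 = 87400
EV(B) = 0.25 × 75000 + 0.125 × 48000 + 0.25 × 126000 + 0.375 × 159000 = 18750 + 6000 + 31500 + 59625 = 115875
EV(C) = 0.6 × 63000 + 0.2 × 137000 + 0.2 × 105000 = 37800 + 27400 + 21000 = 86200
Overall = 0.25 × 87400 + 0.25 × 115875 + 0.5 × 86200 = 21850 + 28968.75 + 43100 = 93918.75

$93,918.75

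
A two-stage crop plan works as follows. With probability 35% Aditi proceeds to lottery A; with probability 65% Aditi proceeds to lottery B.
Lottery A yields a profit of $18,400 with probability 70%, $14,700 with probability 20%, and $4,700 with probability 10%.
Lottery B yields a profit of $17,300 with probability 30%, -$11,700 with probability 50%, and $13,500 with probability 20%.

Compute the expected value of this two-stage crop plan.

$7,027.50

EV(A) = 0.7 × 18400 + 0.2 × 14700 + 0.1 × 4700 = 12880 + 2940 + 470 = 16290
EV(B) = 0.3 × 17300 + 0.5 × (-11700) + 0.2 × 13500 = 5190 − 5850 + 2700 = 2040
Overall = 0.35 × 16290 + 0.65 × 2040 = 5701.5 + 1326 = 7027.5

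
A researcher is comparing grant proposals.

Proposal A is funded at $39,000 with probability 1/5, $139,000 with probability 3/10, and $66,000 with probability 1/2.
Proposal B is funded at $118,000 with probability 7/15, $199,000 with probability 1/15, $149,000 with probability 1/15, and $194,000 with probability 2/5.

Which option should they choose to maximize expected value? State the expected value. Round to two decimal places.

Proposal A = 1/5 × 39000 + 3/10 × 139000 + 1/2 × 66000 = 7800 + 41700 + 33000 = 82500
Proposal B = 7/15 × 118000 + 1/15 × 199000 + 1/15 × 149000 + 2/5 × 194000 = 55066.6667 + 13266.6667 + 9933.3333 + 77600 = 155866.6667

Proposal B ($155,866.67)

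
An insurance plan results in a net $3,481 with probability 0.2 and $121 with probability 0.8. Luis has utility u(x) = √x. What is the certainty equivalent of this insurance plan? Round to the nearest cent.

E[u] = 0.2·√3481 + 0.8·√121 = 0.2·59 + 0.8·11 = 20.6
CE = (20.6)² = 424.36

$424.36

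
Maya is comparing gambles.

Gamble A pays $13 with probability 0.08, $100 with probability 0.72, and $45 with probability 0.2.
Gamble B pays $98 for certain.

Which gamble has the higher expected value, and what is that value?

Gamble B ($98)

Gamble A = 0.08 × 13 + 0.72 × 100 + 0.2 × 45 = 1.04 + 72 + 9 = 82.04
Gamble B: 98 (certain)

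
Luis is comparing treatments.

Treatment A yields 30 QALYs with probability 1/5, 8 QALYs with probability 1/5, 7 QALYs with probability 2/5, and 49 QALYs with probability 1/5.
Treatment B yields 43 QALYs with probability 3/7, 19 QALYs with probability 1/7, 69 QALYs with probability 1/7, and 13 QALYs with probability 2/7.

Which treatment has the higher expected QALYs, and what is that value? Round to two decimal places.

Treatment A = 1/5 × 30 + 1/5 × 8 + 2/5 × 7 + 1/5 × 49 = 6 + 1.6 + 2.8 + 9.8 = 20.2
Treatment B = 3/7 × 43 + 1/7 × 19 + 1/7 × 69 + 2/7 × 13 = 18.4286 + 2.7143 + 9.8571 + 3.7143 = 34.7143

Treatment B (34.71 QALYs)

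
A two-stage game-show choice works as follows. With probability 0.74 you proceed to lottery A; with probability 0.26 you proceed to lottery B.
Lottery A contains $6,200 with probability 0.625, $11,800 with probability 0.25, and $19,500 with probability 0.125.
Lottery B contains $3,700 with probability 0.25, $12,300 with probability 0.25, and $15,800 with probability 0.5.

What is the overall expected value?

$9,948.25

EV(A) = 0.625 × 6200 + 0.25 × 11800 + 0.125 × 19500 = 3875 + 2950 + 2437.5 = 9262.5
EV(B) = 0.25 × 3700 + 0.25 × 12300 + 0.5 × 15800 = 925 + 3075 + 7900 = 11900
Overall = 0.74 × 9262.5 + 0.26 × 11900 = 6854.25 + 3094 = 9948.25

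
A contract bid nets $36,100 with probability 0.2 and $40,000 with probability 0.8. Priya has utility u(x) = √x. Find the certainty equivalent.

$39,204

E[u] = 0.2·√36100 + 0.8·√40000 = 0.2·190 + 0.8·200 = 198
CE = (198)² = 39204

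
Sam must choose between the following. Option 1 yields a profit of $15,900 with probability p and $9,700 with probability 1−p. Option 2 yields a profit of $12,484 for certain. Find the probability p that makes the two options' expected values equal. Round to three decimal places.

p = 0.449

p·15900 + (1−p)·9700 = 12484
6200p + 9700 = 12484
p = (12484 − 9700) / 6200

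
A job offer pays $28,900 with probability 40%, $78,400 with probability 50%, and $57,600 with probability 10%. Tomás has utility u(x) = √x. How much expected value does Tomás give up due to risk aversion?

E[u] = 0.4·√28900 + 0.5·√78400 + 0.1·√57600 = 0.4·170 + 0.5·280 + 0.1·240 = 232
CE = (232)² = 53824
Risk premium = EV − CE = 56520 − 53824 = 2696

$2,696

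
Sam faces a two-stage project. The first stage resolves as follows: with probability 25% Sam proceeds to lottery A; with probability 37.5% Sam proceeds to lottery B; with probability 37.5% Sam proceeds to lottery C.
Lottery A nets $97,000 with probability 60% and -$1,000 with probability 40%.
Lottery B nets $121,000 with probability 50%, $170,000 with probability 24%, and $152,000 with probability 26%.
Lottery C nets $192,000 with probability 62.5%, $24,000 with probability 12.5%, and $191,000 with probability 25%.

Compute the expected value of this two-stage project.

EV(A) = 0.6 × 97000 + 0.4 × (-1000) = 58200 − 400 = 57800
EV(B) = 0.5 × 121000 + 0.24 × 170000 + 0.26 × 152000 = 60500 + 40800 + 39520 = 140820
EV(C) = 0.625 × 192000 + 0.125 × 24000 + 0.25 × 191000 = 120000 + 3000 + 47750 = 170750
Overall = 0.25 × 57800 + 0.375 × 140820 + 0.375 × 170750 = 14450 + 52807.5 + 64031.25 = 131288.75

$131,288.75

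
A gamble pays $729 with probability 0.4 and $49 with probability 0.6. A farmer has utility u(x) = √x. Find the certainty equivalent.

$225

E[u] = 0.4·√729 + 0.6·√49 = 0.4·27 + 0.6·7 = 15
CE = (15)² = 225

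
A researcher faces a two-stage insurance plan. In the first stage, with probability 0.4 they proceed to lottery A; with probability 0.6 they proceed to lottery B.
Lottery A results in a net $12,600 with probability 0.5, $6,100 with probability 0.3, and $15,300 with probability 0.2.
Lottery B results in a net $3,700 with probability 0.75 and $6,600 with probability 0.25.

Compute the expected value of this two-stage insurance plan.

$7,131

EV(A) = 0.5 × 12600 + 0.3 × 6100 + 0.2 × 15300 = 6300 + 1830 + 3060 = 11190
EV(B) = 0.75 × 3700 + 0.25 × 6600 = 2775 + 1650 = 4425
Overall = 0.4 × 11190 + 0.6 × 4425 = 4476 + 2655 = 7131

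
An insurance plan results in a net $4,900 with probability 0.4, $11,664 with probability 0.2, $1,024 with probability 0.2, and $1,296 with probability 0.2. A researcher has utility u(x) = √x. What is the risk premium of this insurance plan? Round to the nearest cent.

E[u] = 0.4·√4900 + 0.2·√11664 + 0.2·√1024 + 0.2·√1296 = 0.4·70 + 0.2·108 + 0.2·32 + 0.2·36 = 63.2
CE = (63.2)² = 3994.24
Risk premium = EV − CE = 4756.8 − 3994.24 = 762.56

$762.56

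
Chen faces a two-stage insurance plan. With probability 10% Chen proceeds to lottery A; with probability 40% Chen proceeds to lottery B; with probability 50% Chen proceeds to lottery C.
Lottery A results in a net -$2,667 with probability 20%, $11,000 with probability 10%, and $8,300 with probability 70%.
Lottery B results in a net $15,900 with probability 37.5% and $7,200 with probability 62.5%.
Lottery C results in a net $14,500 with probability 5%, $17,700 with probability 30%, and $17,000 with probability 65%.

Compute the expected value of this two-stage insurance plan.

$13,365.16

EV(A) = 0.2 × (-2667) + 0.1 × 11000 + 0.7 × 8300 = -533.4 + 1100 + 5810 = 6376.6
EV(B) = 0.375 × 15900 + 0.625 × 7200 = 5962.5 + 4500 = 10462.5
EV(C) = 0.05 × 14500 + 0.3 × 17700 + 0.65 × 17000 = 725 + 5310 + 11050 = 17085
Overall = 0.1 × 6376.6 + 0.4 × 10462.5 + 0.5 × 17085 = 637.66 + 4185 + 8542.5 = 13365.16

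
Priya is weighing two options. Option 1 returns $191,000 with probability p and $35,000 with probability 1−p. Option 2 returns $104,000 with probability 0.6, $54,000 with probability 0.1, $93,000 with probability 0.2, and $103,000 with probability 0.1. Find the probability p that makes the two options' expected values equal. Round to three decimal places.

EV(Option 2) = 0.6 × 104000 + 0.1 × 54000 + 0.2 × 93000 + 0.1 × 103000 = 62400 + 5400 + 18600 + 10300 = 96700
p·191000 + (1−p)·35000 = 96700
156000p + 35000 = 96700
p = (96700 − 35000) / 156000

p = 0.396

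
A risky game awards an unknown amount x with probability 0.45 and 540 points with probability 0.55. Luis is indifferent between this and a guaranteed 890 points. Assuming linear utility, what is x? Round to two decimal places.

0.45·x + 0.55·540 = 890
0.45·x = 890 − 297 = 593
x = 593 / 0.45 = 1317.7778

x = 1317.78 points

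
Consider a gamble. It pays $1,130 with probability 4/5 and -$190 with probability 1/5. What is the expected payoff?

EV = 4/5 × 1130 + 1/5 × (-190) = 904 − 38 = 866

$866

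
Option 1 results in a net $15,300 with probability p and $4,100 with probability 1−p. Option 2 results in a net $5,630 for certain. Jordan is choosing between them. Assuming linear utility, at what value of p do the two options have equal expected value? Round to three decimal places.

p = 0.137

p·15300 + (1−p)·4100 = 5630
11200p + 4100 = 5630
p = (5630 − 4100) / 11200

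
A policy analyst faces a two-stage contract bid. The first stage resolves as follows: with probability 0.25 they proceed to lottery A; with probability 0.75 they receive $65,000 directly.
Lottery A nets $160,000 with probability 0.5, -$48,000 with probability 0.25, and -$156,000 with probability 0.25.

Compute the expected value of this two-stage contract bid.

EV(A) = 0.5 × 160000 + 0.25 × (-48000) + 0.25 × (-156000) = 80000 − 12000 − 39000 = 29000
Branch B: 65000 (certain)
Overall = 0.25 × 29000 + 0.75 × 65000 = 7250 + 48750 = 56000

$56,000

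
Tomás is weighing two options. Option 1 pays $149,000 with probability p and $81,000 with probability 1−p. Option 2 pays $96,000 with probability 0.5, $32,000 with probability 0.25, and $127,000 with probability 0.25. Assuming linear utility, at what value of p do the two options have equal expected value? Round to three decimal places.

p = 0.099

EV(Option 2) = 0.5 × 96000 + 0.25 × 32000 + 0.25 × 127000 = 48000 + 8000 + 31750 = 87750
p·149000 + (1−p)·81000 = 87750
68000p + 81000 = 87750
p = (87750 − 81000) / 68000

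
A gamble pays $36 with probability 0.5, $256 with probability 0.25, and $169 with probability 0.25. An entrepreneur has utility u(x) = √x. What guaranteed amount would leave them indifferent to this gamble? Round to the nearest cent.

$105.06

E[u] = 0.5·√36 + 0.25·√256 + 0.25·√169 = 0.5·6 + 0.25·16 + 0.25·13 = 10.25
CE = (10.25)² = 105.0625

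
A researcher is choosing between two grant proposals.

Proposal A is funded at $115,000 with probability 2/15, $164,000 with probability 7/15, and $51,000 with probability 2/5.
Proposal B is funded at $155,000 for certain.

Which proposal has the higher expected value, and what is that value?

Proposal B ($155,000)

Proposal A = 2/15 × 115000 + 7/15 × 164000 + 2/5 × 51000 = 15333.3333 + 76533.3333 + 20400 = 112266.6667
Proposal B: 155000 (certain)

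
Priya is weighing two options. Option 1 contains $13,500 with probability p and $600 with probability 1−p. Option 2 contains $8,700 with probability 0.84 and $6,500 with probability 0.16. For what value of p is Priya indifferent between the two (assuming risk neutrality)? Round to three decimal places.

p = 0.601

EV(Option 2) = 0.84 × 8700 + 0.16 × 6500 = 7308 + 1040 = 8348
p·13500 + (1−p)·600 = 8348
12900p + 600 = 8348
p = (8348 − 600) / 12900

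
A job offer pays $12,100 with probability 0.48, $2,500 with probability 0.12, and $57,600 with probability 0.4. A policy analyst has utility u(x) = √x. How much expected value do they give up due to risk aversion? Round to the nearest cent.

$5,184.96

E[u] = 0.48·√12100 + 0.12·√2500 + 0.4·√57600 = 0.48·110 + 0.12·50 + 0.4·240 = 154.8
CE = (154.8)² = 23963.04
Risk premium = EV − CE = 29148 − 23963.04 = 5184.96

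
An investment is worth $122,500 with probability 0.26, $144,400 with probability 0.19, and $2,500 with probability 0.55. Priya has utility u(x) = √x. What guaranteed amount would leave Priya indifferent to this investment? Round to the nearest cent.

$36,366.49

E[u] = 0.26·√122500 + 0.19·√144400 + 0.55·√2500 = 0.26·350 + 0.19·380 + 0.55·50 = 190.7
CE = (190.7)² = 36366.49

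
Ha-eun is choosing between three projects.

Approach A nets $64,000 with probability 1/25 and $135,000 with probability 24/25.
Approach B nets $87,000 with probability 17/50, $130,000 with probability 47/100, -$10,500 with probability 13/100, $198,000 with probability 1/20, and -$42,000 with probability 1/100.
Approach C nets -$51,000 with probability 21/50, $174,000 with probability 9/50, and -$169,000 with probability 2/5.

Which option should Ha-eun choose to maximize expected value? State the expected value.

Approach A = 1/25 × 64000 + 24/25 × 135000 = 2560 + 129600 = 132160
Approach B = 17/50 × 87000 + 47/100 × 130000 + 13/100 × (-10500) + 1/20 × 198000 + 1/100 × (-42000) = 29580 + 61100 − 1365 + 9900 − 420 = 98795
Approach C = 21/50 × (-51000) + 9/50 × 174000 + 2/5 × (-169000) = -21420 + 31320 − 67600 = -57700

Approach A ($132,160)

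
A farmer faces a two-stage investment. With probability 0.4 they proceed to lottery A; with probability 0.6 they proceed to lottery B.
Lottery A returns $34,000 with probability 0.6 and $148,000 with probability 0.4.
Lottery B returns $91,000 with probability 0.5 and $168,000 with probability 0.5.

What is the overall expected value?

EV(A) = 0.6 × 34000 + 0.4 × 148000 = 20400 + 59200 = 79600
EV(B) = 0.5 × 91000 + 0.5 × 168000 = 45500 + 84000 = 129500
Overall = 0.4 × 79600 + 0.6 × 129500 = 31840 + 77700 = 109540

$109,540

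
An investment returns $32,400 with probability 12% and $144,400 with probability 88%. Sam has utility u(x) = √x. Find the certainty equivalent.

$126,736

E[u] = 0.12·√32400 + 0.88·√144400 = 0.12·180 + 0.88·380 = 356
CE = (356)² = 126736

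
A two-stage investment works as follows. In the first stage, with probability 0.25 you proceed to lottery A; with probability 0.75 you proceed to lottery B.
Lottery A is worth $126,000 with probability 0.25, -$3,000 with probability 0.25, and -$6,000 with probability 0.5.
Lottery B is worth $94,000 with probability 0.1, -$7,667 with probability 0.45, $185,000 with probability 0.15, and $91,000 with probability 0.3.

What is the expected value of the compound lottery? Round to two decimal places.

$52,687.39

EV(A) = 0.25 × 126000 + 0.25 × (-3000) + 0.5 × (-6000) = 31500 − 750 − 3000 = 27750
EV(B) = 0.1 × 94000 + 0.45 × (-7667) + 0.15 × 185000 + 0.3 × 91000 = 9400 − 3450.15 + 27750 + 27300 = 60999.85
Overall = 0.25 × 27750 + 0.75 × 60999.85 = 6937.5 + 45749.8875 = 52687.3875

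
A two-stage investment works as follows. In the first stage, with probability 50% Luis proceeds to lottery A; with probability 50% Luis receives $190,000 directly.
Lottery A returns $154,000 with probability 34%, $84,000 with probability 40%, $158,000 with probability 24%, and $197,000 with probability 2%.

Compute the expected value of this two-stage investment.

EV(A) = 0.34 × 154000 + 0.4 × 84000 + 0.24 × 158000 + 0.02 × 197000 = 52360 + 33600 + 37920 + 3940 = 127820
Branch B: 190000 (certain)
Overall = 0.5 × 127820 + 0.5 × 190000 = 63910 + 95000 = 158910

$158,910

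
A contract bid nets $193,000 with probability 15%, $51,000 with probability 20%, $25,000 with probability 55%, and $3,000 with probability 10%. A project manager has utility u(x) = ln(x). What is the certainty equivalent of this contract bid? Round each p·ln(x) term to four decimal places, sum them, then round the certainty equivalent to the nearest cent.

E[u] = 0.15·ln(193000) + 0.2·ln(51000) + 0.55·ln(25000) + 0.1·ln(3000) = 1.8256 + 2.1679 + 5.5696 + 0.8006 = 10.3637
CE = e^10.3637 ≈ 31688.21

$31,688.21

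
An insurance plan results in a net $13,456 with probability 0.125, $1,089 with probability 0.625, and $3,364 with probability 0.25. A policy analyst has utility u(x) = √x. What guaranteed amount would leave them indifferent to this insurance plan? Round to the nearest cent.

E[u] = 0.125·√13456 + 0.625·√1089 + 0.25·√3364 = 0.125·116 + 0.625·33 + 0.25·58 = 49.625
CE = (49.625)² = 2462.640625

$2,462.64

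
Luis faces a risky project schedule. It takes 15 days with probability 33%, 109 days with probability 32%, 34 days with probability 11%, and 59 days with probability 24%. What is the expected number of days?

57.73 days

EV = 0.33 × 15 + 0.32 × 109 + 0.11 × 34 + 0.24 × 59 = 4.95 + 34.88 + 3.74 + 14.16 = 57.73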